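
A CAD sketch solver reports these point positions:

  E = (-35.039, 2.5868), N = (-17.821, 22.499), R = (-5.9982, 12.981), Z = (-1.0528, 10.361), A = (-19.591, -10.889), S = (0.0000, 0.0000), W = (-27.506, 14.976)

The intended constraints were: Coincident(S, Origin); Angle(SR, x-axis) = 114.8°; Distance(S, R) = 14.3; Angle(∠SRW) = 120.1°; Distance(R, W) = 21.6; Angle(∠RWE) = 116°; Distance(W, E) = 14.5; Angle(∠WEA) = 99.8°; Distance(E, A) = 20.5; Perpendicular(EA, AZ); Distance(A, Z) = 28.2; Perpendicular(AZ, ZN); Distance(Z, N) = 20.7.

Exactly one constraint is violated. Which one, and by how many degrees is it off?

Perpendicular(AZ, ZN) — off by 5.20°.

S = (0.00, 0.00) ✓; SR at 114.8° ✓; |SR| = 14.30 ✓; ∠SRW = 120.1° ✓; |RW| = 21.60 ✓; ∠RWE = 116.0° ✓; |WE| = 14.50 ✓; ∠WEA = 99.80° ✓; |EA| = 20.50 ✓; ∠(EA, AZ) = 90.00° ✓; |AZ| = 28.20 ✓; ∠(AZ, ZN) = 95.20° ✗; |ZN| = 20.70 ✓.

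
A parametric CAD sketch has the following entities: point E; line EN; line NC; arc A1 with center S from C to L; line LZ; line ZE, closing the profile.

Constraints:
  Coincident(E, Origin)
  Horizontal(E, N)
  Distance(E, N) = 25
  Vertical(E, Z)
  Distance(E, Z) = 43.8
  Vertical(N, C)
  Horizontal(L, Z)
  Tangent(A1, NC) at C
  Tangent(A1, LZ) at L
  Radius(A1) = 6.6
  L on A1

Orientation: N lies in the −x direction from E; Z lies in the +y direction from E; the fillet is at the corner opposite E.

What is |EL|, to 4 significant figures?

47.51

The virtual corner opposite E is at (-25.00, 43.80). A1 meets NC tangentially, so SC is at right angles to NC and tangency of A1 to LZ means the radius SL is perpendicular to LZ, with radius 6.6, so the center S sits 6.6 in from both sides at S = (-18.40, 37.20). That places the tangent points at C = (-25.00, 37.20) on NC and L = (-18.40, 43.80) on LZ. Then |EL| = |L − E| = 47.51.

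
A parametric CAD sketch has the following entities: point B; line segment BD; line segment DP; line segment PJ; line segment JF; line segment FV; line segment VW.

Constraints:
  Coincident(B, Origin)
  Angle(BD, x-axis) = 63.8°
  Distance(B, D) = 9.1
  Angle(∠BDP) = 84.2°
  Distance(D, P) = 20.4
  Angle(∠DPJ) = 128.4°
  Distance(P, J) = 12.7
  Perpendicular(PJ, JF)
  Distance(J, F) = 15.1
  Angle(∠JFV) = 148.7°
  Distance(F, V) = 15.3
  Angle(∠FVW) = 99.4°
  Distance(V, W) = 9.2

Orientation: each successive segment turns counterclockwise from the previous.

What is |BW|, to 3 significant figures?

4.04

∠JFV = 148.7° gives FV at -27.5° from the x-axis; with |FV| = 15.3, V = (-4.57, -11.3). ∠FVW = 99.4° gives VW at 53.1° from the x-axis; with |VW| = 9.2, W = (0.951, -3.93). Then |BW| = |W − B| = 4.04.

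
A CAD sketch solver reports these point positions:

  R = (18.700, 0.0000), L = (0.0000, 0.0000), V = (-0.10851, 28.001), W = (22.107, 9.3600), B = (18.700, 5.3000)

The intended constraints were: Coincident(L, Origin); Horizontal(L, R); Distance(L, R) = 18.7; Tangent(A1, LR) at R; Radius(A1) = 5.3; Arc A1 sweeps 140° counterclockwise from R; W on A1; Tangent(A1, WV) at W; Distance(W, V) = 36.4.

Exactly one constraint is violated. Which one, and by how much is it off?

Distance(W, V) = 36.4 — off by 7.40.

L = (0.00, 0.00) ✓; L.y = 0.00, R.y = 0.00 ✓; |LR| = 18.70 ✓; ∠(BR, RL) = 90.00° ✓; |BR| = 5.300 ✓; bearing(B→W) − bearing(B→R) = 140.0° ✓; |BW| = 5.300 ✓; ∠(BW, WV) = 90.00° ✓; |WV| = 29.00 ✗.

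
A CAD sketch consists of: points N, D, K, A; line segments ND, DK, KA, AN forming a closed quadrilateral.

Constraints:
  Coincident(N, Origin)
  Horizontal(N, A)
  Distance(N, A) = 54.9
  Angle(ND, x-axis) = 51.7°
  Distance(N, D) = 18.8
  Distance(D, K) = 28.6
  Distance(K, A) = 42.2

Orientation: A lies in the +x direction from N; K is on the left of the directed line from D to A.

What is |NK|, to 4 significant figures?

47.34

Checks: |DK| = 28.60 ✓; |KA| = 42.20 ✓.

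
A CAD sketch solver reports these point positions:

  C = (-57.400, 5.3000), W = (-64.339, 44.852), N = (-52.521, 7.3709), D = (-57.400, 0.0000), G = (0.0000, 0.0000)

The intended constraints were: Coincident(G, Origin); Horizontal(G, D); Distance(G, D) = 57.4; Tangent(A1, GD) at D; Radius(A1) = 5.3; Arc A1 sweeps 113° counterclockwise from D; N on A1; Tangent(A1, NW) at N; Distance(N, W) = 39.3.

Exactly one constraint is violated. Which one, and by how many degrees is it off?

Tangent(A1, NW) at N — off by 5.50°.

G = (0.00, 0.00) ✓; G.y = 0.00, D.y = 0.00 ✓; |GD| = 57.40 ✓; ∠(CD, DG) = 90.00° ✓; |CD| = 5.300 ✓; bearing(C→N) − bearing(C→D) = 113.0° ✓; |CN| = 5.300 ✓; ∠(CN, NW) = 95.50° ✗; |NW| = 39.30 ✓.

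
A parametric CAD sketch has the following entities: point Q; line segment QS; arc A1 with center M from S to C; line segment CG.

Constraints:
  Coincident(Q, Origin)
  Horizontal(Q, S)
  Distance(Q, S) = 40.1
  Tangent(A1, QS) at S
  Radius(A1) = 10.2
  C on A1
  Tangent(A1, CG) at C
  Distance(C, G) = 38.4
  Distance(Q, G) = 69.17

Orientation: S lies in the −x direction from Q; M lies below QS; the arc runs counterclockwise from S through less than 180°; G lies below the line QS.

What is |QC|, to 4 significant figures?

51.39

Checks: Q = (0.00, 0.00) ✓; |MC| = 10.20 ✓; ∠(MC, CG) = 90.00° ✓; |CG| = 38.40 ✓; |QG| = 69.17 ✓.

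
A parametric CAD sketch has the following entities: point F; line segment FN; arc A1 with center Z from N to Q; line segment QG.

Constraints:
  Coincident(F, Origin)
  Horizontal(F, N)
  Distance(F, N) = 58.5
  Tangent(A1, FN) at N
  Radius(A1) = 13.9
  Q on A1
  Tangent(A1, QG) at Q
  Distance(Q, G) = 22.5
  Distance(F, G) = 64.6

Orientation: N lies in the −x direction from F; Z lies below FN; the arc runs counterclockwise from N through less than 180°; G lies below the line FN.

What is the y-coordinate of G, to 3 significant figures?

-39.3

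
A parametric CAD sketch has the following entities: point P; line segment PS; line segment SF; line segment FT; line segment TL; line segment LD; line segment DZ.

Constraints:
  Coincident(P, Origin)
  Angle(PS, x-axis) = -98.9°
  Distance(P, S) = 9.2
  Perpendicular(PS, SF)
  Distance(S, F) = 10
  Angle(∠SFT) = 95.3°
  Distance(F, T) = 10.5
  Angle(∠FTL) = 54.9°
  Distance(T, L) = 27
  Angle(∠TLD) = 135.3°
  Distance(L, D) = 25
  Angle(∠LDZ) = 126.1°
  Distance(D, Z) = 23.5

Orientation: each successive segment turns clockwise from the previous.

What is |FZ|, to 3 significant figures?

47.7

P is at the origin; PS runs at -98.9° with length 9.2, so S = (-1.42, -9.09). PS ⟂ SF, so SF runs at 171°; with |SF| = 10.0, F = (-11.3, -7.54). ∠SFT = 95.3° gives FT at 86.4° from the x-axis; with |FT| = 10.5, T = (-10.6, 2.94). ∠FTL = 54.9° gives TL at -38.7° from the x-axis; with |TL| = 27.0, L = (10.4, -13.9). ∠TLD = 135.3° gives LD at -83.4° from the x-axis; with |LD| = 25.0, D = (13.3, -38.8). ∠LDZ = 126.1° gives DZ at -137° from the x-axis; with |DZ| = 23.5, Z = (-3.97, -54.7). Then |FZ| = |Z − F| = 47.7.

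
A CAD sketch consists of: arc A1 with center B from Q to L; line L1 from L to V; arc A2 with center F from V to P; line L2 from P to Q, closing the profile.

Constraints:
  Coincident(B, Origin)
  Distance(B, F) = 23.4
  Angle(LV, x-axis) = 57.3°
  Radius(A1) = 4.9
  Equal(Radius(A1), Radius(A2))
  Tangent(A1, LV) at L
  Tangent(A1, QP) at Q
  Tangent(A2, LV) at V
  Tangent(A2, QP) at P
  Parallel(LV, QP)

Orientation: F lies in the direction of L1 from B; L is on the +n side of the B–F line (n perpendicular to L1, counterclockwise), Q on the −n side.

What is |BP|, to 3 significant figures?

23.9

Tangency of A1 to both parallel lines with radius 4.9 puts L and Q at B ± 4.9·n: L = (-4.12, 2.65), Q = (4.12, -2.65). Equal radii place V and P the same way about F: V = F + 4.9·n = (8.52, 22.3), P = F − 4.9·n = (16.8, 17.0). Then |BP| = |P − B| = 23.9.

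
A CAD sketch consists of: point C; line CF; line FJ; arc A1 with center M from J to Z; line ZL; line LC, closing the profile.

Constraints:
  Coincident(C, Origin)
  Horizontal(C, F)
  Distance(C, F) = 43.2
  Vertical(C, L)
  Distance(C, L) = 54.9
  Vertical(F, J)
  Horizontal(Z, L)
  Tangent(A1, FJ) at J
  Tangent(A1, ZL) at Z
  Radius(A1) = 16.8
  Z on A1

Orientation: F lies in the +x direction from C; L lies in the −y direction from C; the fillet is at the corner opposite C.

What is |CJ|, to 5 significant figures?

57.601

C is at the origin; C and F share the same y with |CF| = 43.2 and F on the +x side, so F = (43.200, 0.0000). C and L share the same x with |CL| = 54.9 and L on the −y side, so L = (0.0000, -54.900). The virtual corner opposite C is at (43.200, -54.900). The tangent condition forces MJ to be normal to FJ and tangency of A1 to ZL means the radius MZ is perpendicular to ZL, with radius 16.8, so the center M sits 16.8 in from both sides at M = (26.400, -38.100). That places the tangent points at J = (43.200, -38.100) on FJ and Z = (26.400, -54.900) on ZL. Then |CJ| = |J − C| = 57.601.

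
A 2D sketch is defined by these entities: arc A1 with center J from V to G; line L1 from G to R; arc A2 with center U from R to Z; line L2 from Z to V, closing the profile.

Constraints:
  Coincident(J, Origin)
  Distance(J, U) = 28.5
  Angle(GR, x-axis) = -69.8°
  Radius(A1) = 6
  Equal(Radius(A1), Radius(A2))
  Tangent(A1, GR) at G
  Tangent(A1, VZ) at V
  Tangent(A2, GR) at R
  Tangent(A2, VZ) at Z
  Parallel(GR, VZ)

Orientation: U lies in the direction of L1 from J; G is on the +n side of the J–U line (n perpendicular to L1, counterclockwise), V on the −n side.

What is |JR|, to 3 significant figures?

29.1

The slot axis is L1's direction at -69.8°, so u = (cos -69.8°, sin -69.8°) = (0.345, -0.938) and n = (−sin -69.8°, cos -69.8°) = (0.938, 0.345). J is at the origin and U lies 28.5 along u from J, so U = 28.5·u = (9.84, -26.7). Tangency of A1 to both parallel lines with radius 6.0 puts G and V at J ± 6.0·n: G = (5.63, 2.07), V = (-5.63, -2.07). Equal radii place R and Z the same way about U: R = U + 6.0·n = (15.5, -24.7), Z = U − 6.0·n = (4.21, -28.8). Then |JR| = |R − J| = 29.1.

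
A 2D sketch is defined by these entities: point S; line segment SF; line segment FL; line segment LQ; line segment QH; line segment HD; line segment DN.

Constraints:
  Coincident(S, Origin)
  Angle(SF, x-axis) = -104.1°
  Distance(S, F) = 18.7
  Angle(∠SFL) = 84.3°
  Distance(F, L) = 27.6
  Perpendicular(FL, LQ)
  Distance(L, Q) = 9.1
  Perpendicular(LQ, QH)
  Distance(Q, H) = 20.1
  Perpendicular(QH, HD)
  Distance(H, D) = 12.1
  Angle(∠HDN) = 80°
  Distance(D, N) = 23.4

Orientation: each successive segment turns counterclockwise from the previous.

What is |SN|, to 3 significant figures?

33.6

QH is perpendicular to HD, so HD runs at -98.4°; with |HD| = 12.1, D = (2.43, -22.2). ∠HDN = 80.0° gives DN at 1.60° from the x-axis; with |DN| = 23.4, N = (25.8, -21.5). Then |SN| = |N − S| = 33.6.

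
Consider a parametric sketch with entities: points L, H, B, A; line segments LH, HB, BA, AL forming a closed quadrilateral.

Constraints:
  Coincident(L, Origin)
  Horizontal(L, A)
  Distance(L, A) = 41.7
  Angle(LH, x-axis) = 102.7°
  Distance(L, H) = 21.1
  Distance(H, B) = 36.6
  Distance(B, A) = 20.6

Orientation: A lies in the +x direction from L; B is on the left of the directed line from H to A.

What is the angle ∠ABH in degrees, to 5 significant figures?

122.36°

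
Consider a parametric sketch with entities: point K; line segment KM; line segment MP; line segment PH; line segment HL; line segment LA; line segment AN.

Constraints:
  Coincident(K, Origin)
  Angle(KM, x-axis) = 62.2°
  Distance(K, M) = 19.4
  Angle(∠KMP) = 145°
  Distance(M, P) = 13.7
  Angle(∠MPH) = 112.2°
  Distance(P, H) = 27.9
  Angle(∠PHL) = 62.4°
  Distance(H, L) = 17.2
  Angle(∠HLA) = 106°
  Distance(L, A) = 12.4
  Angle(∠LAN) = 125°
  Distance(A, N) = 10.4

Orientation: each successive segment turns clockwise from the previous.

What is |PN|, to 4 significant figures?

4.860

K is at the origin; KM runs at 62.2° with length 19.4, so M = (9.048, 17.16). ∠KMP = 145.0° gives MP at 27.20° from the x-axis; with |MP| = 13.7, P = (21.23, 23.42). ∠MPH = 112.2° gives PH at -40.60° from the x-axis; with |PH| = 27.9, H = (42.42, 5.267). ∠PHL = 62.4° gives HL at -158.2° from the x-axis; with |HL| = 17.2, L = (26.45, -1.121). ∠HLA = 106.0° gives LA at 127.8° from the x-axis; with |LA| = 12.4, A = (18.85, 8.677). ∠LAN = 125.0° gives AN at 72.80° from the x-axis; with |AN| = 10.4, N = (21.92, 18.61). Then |PN| = |N − P| = 4.860.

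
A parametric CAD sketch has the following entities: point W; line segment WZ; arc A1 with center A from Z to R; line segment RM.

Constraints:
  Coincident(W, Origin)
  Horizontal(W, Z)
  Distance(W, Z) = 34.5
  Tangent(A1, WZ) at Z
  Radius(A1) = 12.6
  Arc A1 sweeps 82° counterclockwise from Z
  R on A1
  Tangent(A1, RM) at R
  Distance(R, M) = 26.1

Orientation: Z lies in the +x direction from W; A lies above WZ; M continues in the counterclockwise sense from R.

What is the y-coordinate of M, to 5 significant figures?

36.692

W is at the origin; W and Z share the same y with |WZ| = 34.5 and Z on the +x side, so Z = (34.500, 0.0000). Since A1 is tangent to WZ there, AZ ⟂ WZ, so A = Z + (0, 12.6) = (34.500, 12.600). On A1, Z sits at bearing -90° from A; an 82° counterclockwise sweep puts R at bearing -8°, so R = A + 12.6·(cos -8°, sin -8°) = (46.977, 10.846). The tangent condition forces AR to be normal to RM, so RM runs along (−sin -8°, cos -8°); with |RM| = 26.1, M = (50.610, 36.692). So M.y = 36.692.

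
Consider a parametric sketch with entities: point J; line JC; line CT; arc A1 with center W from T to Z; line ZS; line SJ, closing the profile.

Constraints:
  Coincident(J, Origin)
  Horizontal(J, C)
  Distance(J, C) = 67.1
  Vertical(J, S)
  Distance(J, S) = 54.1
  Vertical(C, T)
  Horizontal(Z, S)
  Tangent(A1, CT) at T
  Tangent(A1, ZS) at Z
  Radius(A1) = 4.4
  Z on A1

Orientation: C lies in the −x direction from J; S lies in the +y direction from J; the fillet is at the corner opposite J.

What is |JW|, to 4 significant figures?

80.01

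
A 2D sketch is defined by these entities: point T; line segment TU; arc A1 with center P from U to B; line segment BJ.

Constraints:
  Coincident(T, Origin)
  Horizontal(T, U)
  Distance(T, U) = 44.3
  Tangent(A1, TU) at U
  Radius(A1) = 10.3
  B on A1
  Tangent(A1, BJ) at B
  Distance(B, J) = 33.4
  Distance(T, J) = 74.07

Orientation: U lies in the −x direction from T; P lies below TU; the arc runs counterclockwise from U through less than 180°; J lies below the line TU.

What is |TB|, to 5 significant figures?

54.889

Checks: |PB| = 10.30 ✓; ∠(PB, BJ) = 90.00° ✓; |BJ| = 33.40 ✓; |TJ| = 74.07 ✓.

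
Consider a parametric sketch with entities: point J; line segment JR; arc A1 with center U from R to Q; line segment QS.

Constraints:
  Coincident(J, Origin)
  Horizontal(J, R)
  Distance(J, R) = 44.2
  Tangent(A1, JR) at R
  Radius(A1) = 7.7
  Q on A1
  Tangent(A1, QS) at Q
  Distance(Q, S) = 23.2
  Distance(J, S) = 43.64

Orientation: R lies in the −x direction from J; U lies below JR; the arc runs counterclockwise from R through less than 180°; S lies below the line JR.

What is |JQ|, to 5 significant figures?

51.215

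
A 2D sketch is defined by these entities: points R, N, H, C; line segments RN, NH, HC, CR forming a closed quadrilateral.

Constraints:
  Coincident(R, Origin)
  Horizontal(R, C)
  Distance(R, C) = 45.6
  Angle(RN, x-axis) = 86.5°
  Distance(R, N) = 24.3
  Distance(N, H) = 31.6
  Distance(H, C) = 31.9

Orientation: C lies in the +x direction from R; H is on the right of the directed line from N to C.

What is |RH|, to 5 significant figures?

14.831

R is at the origin; R and C share the same y with |RC| = 45.6 and C in +x, so C = (45.6, 0). RN runs at 86.5° with |RN| = 24.3, so N = (1.4835, 24.255). H is determined by |NH| = 31.6 and |HC| = 31.9 together: it lies at the intersection of circle(N, 31.6) and circle(C, 31.9). With |NC| = 50.344, the foot of the radical line on NC is 24.983 from N and the perpendicular offset is √(31.6² − 24.983²) = 19.350. Taking the right-of-NC solution: H = (14.054, -4.7375).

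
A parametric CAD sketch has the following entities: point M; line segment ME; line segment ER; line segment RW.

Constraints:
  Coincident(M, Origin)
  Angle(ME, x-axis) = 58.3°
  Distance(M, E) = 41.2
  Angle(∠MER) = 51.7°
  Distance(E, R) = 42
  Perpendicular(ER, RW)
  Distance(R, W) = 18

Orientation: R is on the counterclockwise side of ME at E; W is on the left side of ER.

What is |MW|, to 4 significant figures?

21.83

M is at the origin; ME runs at 58.3° with length 41.2, so E = 41.2·(cos 58.3°, sin 58.3°) = (21.65, 35.05). ∠MER = 51.7°, so ER runs at 58.3° + (180° − 51.7°) = 186.6° from the x-axis; with |ER| = 42.0, R = E + 42.0·(cos 186.6°, sin 186.6°) = (-20.07, 30.23). ER ⟂ RW; with |RW| = 18.0 on the left of ER, W = R + 18.0·(0.1149, -0.9934) = (-18.00, 12.35). Then |MW| = |W − M| = 21.83.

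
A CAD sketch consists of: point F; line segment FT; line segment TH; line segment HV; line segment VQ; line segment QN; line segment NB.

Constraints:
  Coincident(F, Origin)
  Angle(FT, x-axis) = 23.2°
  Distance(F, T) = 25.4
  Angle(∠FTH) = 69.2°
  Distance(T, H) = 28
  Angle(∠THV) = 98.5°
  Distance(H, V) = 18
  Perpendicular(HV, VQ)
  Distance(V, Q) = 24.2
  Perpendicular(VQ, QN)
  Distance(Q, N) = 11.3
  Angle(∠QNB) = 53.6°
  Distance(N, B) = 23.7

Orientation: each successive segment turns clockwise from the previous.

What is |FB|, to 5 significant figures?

17.158

F is at the origin; FT runs at 23.2° with length 25.4, so T = (23.346, 10.006). ∠FTH = 69.2° gives TH at -87.600° from the x-axis; with |TH| = 28.0, H = (24.519, -17.969). ∠THV = 98.5° gives HV at -169.10° from the x-axis; with |HV| = 18.0, V = (6.8433, -21.373). The perpendicularity gives VQ at right angles to HV, so VQ runs at 100.90°; with |VQ| = 24.2, Q = (2.2672, 2.3904). VQ ⟂ QN, so QN runs at 10.900°; with |QN| = 11.3, N = (13.363, 4.5271). ∠QNB = 53.6° gives NB at -115.50° from the x-axis; with |NB| = 23.7, B = (3.1602, -16.864). Then |FB| = |B − F| = 17.158.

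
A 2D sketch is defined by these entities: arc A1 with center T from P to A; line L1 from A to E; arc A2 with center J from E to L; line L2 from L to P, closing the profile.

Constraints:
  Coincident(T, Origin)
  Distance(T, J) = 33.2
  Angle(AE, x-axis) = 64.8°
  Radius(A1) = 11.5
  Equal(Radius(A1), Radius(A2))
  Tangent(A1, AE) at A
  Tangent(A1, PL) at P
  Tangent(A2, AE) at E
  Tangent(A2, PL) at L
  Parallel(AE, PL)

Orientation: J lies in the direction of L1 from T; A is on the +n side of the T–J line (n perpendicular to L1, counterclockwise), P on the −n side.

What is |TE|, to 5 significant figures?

35.135

The slot axis is L1's direction at 64.8°, so u = (cos 64.8°, sin 64.8°) = (0.42578, 0.90483) and n = (−sin 64.8°, cos 64.8°) = (-0.90483, 0.42578). T is at the origin and J lies 33.2 along u from T, so J = 33.2·u = (14.136, 30.040). Tangency of A1 to both parallel lines with radius 11.5 puts A and P at T ± 11.5·n: A = (-10.406, 4.8965), P = (10.406, -4.8965). Equal radii place E and L the same way about J: E = J + 11.5·n = (3.7304, 34.937), L = J − 11.5·n = (24.541, 25.144). Then |TE| = |E − T| = 35.135.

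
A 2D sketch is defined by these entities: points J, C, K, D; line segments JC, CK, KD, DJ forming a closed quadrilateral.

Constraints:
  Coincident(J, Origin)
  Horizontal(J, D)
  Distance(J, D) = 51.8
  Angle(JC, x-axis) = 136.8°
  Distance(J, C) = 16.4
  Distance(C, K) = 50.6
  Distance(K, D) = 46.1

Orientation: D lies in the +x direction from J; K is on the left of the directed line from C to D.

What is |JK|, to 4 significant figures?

49.93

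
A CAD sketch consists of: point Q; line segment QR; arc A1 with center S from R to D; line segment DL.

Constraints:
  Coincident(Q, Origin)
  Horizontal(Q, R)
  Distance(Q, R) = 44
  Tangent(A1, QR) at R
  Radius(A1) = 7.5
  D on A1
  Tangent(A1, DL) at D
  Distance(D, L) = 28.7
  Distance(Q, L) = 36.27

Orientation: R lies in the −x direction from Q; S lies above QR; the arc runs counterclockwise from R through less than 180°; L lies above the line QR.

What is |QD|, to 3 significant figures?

37.7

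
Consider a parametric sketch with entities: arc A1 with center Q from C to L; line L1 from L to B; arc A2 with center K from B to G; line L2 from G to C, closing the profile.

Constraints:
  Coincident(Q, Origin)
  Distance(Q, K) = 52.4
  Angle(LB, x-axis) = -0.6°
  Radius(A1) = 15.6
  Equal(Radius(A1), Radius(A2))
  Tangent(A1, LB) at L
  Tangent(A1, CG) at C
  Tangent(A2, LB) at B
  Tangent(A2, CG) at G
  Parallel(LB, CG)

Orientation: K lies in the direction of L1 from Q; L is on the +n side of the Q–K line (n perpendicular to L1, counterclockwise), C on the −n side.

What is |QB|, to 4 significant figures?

54.67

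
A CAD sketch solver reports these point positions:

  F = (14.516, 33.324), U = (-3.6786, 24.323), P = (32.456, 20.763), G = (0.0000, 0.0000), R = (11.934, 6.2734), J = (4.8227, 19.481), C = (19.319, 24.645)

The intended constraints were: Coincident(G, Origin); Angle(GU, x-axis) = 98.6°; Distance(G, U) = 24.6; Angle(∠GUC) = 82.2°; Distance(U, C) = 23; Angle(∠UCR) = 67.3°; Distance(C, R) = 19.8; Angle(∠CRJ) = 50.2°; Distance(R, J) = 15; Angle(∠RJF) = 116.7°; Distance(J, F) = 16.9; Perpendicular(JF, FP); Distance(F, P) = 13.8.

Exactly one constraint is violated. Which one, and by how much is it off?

Distance(F, P) = 13.8 — off by 8.10.

G = (0.00, 0.00) ✓; GU at 98.60° ✓; |GU| = 24.60 ✓; ∠GUC = 82.20° ✓; |UC| = 23.00 ✓; ∠UCR = 67.30° ✓; |CR| = 19.80 ✓; ∠CRJ = 50.20° ✓; |RJ| = 15.00 ✓; ∠RJF = 116.7° ✓; |JF| = 16.90 ✓; ∠(JF, FP) = 90.00° ✓; |FP| = 21.90 ✗.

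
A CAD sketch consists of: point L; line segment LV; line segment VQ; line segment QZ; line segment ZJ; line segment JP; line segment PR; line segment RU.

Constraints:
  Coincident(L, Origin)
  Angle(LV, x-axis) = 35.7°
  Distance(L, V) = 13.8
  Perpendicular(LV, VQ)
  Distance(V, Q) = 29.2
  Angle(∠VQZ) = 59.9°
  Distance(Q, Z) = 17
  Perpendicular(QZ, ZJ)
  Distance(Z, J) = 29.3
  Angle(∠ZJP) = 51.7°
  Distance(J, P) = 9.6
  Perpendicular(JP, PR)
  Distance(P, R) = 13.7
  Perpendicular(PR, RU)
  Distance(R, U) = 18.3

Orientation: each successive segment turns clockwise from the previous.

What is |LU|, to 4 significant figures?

8.015

L is at the origin; LV runs at 35.7° with length 13.8, so V = (11.21, 8.053). LV is perpendicular to VQ, so VQ runs at -54.30°; with |VQ| = 29.2, Q = (28.25, -15.66). ∠VQZ = 59.9° gives QZ at -174.4° from the x-axis; with |QZ| = 17.0, Z = (11.33, -17.32). The perpendicularity gives ZJ at right angles to QZ, so ZJ runs at 95.60°; with |ZJ| = 29.3, J = (8.468, 11.84). ∠ZJP = 51.7° gives JP at -32.70° from the x-axis; with |JP| = 9.6, P = (16.55, 6.655). The perpendicularity gives PR at right angles to JP, so PR runs at -122.7°; with |PR| = 13.7, R = (9.145, -4.874). PR ⟂ RU, so RU runs at 147.3°; with |RU| = 18.3, U = (-6.254, 5.013). Then |LU| = |U − L| = 8.015.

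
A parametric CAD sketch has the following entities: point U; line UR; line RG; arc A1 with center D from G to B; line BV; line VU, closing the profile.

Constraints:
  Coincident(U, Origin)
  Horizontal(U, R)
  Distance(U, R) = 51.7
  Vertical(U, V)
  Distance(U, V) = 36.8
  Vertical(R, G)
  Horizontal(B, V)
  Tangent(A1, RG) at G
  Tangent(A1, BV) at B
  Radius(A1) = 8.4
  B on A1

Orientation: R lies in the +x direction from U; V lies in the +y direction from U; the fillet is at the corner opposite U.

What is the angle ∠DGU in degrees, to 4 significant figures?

28.78°

U is at the origin; UR is horizontal with |UR| = 51.7 and R on the +x side, so R = (51.70, 0.000). U and V share the same x with |UV| = 36.8 and V on the +y side, so V = (0.000, 36.80). The virtual corner opposite U is at (51.70, 36.80). The tangent condition forces DG to be normal to RG and the tangent condition forces DB to be normal to BV, with radius 8.4, so the center D sits 8.4 in from both sides at D = (43.30, 28.40). That places the tangent points at G = (51.70, 28.40) on RG and B = (43.30, 36.80) on BV. Then cos ∠DGU = GD·GU / (|GD||GU|), giving 28.78°.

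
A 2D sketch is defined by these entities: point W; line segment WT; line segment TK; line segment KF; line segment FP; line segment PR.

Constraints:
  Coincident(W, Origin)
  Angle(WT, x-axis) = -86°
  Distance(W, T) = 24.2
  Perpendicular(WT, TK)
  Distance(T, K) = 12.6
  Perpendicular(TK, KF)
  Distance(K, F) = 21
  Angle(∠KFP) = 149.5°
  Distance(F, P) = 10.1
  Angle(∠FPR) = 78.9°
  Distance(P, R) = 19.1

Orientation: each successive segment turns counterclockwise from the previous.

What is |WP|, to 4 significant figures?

9.281

W is at the origin; WT runs at -86.0° with length 24.2, so T = (1.688, -24.14). WT is perpendicular to TK, so TK runs at 4.000°; with |TK| = 12.6, K = (14.26, -23.26). TK is perpendicular to KF, so KF runs at 94.00°; with |KF| = 21.0, F = (12.79, -2.313). ∠KFP = 149.5° gives FP at 124.5° from the x-axis; with |FP| = 10.1, P = (7.072, 6.010). Then |WP| = |P − W| = 9.281.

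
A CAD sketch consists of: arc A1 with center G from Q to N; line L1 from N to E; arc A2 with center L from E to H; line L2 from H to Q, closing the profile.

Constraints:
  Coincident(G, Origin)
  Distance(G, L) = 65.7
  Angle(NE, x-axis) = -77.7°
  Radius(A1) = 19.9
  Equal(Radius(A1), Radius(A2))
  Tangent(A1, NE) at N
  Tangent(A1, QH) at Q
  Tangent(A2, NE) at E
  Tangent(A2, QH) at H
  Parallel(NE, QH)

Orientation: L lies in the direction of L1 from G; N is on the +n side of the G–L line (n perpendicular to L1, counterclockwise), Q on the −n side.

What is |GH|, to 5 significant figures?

68.648

The slot axis is L1's direction at -77.7°, so u = (cos -77.7°, sin -77.7°) = (0.21303, -0.97705) and n = (−sin -77.7°, cos -77.7°) = (0.97705, 0.21303). G is at the origin and L lies 65.7 along u from G, so L = 65.7·u = (13.996, -64.192). Tangency of A1 to both parallel lines with radius 19.9 puts N and Q at G ± 19.9·n: N = (19.443, 4.2393), Q = (-19.443, -4.2393). Equal radii place E and H the same way about L: E = L + 19.9·n = (33.439, -59.953), H = L − 19.9·n = (-5.4471, -68.431). Then |GH| = |H − G| = 68.648.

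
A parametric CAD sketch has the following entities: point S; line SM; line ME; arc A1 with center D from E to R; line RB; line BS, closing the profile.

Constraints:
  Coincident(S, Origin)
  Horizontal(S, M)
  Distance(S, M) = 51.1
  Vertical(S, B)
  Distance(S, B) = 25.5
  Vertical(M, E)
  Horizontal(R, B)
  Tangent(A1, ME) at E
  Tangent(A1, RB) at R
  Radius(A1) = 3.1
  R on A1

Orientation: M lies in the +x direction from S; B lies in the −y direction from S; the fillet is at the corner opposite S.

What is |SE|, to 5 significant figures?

55.794

S is at the origin; S and M share the same y with |SM| = 51.1 and M on the +x side, so M = (51.100, 0.0000). SB is vertical with |SB| = 25.5 and B on the −y side, so B = (0.0000, -25.500). The virtual corner opposite S is at (51.100, -25.500). A1 meets ME tangentially, so DE is at right angles to ME and the tangent condition forces DR to be normal to RB, with radius 3.1, so the center D sits 3.1 in from both sides at D = (48.000, -22.400). That places the tangent points at E = (51.100, -22.400) on ME and R = (48.000, -25.500) on RB. Then |SE| = |E − S| = 55.794.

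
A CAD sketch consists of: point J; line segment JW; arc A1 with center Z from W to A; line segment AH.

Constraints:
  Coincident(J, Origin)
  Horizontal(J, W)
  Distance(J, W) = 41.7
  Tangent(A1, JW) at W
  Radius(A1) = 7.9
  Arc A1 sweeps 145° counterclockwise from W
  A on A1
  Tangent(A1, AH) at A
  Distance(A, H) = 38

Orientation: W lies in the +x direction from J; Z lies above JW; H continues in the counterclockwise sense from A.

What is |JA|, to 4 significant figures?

48.41

J is at the origin; J and W share the same y with |JW| = 41.7 and W on the +x side, so W = (41.70, 0.000). Tangency of A1 to JW means the radius ZW is perpendicular to JW, so Z = W + (0, 7.9) = (41.70, 7.900). On A1, W sits at bearing -90° from Z; a 145° counterclockwise sweep puts A at bearing 55°, so A = Z + 7.9·(cos 55°, sin 55°) = (46.23, 14.37). Then |JA| = |A − J| = 48.41.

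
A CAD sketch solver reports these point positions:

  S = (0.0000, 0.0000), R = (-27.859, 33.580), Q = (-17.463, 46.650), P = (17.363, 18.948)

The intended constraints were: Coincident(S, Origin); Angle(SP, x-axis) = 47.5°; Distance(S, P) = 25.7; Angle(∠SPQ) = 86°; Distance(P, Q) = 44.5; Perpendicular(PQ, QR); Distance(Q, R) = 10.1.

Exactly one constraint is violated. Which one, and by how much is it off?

Distance(Q, R) = 10.1 — off by 6.60.

S = (0.00, 0.00) ✓; SP at 47.50° ✓; |SP| = 25.70 ✓; ∠SPQ = 86.00° ✓; |PQ| = 44.50 ✓; ∠(PQ, QR) = 90.00° ✓; |QR| = 16.70 ✗.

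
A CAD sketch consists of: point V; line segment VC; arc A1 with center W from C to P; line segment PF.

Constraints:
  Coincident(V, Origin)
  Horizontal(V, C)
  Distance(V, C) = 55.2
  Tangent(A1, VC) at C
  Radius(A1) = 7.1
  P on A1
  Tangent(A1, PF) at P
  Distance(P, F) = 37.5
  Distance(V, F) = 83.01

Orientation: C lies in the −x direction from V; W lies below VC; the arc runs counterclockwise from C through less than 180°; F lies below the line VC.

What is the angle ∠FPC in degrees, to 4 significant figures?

142.7°

V is at the origin; VC is horizontal with |VC| = 55.2 and C on the −x side, so C = (-55.20, 0.000). A1 meets VC tangentially, so WC is at right angles to VC, so W = C + (0, -7.1) = (-55.20, -7.100). Since WP ⟂ PF (tangency), |WF| = √(7.1² + 37.5²) = 38.17 regardless of where P sits on A1. So F lies on both circle(V, 83.01) and circle(W, 38.17); the below-VC intersection is F = (-71.95, -41.39). P is the foot of the tangent from F: P = (-62.05, -5.225).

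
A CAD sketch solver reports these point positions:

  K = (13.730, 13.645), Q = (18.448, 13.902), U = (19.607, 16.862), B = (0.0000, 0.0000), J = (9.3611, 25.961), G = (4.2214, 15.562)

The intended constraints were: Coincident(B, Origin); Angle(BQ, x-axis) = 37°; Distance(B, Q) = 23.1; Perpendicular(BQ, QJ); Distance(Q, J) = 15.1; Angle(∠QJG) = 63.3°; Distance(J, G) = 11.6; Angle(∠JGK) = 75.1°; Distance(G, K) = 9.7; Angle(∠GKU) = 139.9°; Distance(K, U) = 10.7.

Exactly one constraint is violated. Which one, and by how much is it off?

Distance(K, U) = 10.7 — off by 4.00.

B = (0.00, 0.00) ✓; BQ at 37.00° ✓; |BQ| = 23.10 ✓; ∠(BQ, QJ) = 90.00° ✓; |QJ| = 15.10 ✓; ∠QJG = 63.30° ✓; |JG| = 11.60 ✓; ∠JGK = 75.10° ✓; |GK| = 9.700 ✓; ∠GKU = 139.9° ✓; |KU| = 6.700 ✗.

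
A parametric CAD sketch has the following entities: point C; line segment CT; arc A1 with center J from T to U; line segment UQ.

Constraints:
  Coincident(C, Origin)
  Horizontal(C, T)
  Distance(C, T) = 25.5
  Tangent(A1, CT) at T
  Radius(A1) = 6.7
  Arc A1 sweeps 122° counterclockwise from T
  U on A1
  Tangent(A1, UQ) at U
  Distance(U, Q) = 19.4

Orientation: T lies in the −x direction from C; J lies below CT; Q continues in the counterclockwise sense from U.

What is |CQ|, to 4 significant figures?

33.91

C is at the origin; C and T share the same y with |CT| = 25.5 and T on the −x side, so T = (-25.50, 0.000). Since A1 is tangent to CT there, JT ⟂ CT, so J = T + (0, -6.7) = (-25.50, -6.700). On A1, T sits at bearing 90° from J; a 122° counterclockwise sweep puts U at bearing 212°, so U = J + 6.7·(cos 212°, sin 212°) = (-31.18, -10.25). Since A1 is tangent to UQ there, JU ⟂ UQ, so UQ runs along (−sin 212°, cos 212°); with |UQ| = 19.4, Q = (-20.90, -26.70). Then |CQ| = |Q − C| = 33.91.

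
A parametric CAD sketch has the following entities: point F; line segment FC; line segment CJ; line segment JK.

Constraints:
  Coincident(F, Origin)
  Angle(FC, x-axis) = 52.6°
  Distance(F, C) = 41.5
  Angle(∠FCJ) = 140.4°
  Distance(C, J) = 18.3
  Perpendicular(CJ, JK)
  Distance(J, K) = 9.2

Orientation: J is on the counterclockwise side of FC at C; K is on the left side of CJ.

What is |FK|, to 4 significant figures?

53.15

∠FCJ = 140.4°, so CJ runs at 52.6° + (180° − 140.4°) = 92.20° from the x-axis; with |CJ| = 18.3, J = C + 18.3·(cos 92.20°, sin 92.20°) = (24.50, 51.25). The perpendicularity gives JK at right angles to CJ; with |JK| = 9.2 on the left of CJ, K = J + 9.2·(-0.9993, -0.03839) = (15.31, 50.90). Then |FK| = |K − F| = 53.15.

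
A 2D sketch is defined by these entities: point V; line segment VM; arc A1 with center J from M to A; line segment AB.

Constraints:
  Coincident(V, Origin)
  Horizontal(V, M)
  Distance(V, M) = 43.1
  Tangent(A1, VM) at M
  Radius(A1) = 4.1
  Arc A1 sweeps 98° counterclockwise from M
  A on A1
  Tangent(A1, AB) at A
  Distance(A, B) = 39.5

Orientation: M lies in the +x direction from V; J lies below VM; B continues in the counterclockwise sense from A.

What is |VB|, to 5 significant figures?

62.456

On A1, M sits at bearing 90° from J; a 98° counterclockwise sweep puts A at bearing 188°, so A = J + 4.1·(cos 188°, sin 188°) = (39.040, -4.6706). Tangency of A1 to AB means the radius JA is perpendicular to AB, so AB runs along (−sin 188°, cos 188°); with |AB| = 39.5, B = (44.537, -43.786). Then |VB| = |B − V| = 62.456.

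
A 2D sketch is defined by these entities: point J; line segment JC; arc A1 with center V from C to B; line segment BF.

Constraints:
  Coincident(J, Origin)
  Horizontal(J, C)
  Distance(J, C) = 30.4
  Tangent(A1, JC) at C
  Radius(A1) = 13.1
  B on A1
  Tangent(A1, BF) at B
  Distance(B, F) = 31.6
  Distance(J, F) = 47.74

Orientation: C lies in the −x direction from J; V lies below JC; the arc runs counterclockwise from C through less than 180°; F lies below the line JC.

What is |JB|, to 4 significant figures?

45.50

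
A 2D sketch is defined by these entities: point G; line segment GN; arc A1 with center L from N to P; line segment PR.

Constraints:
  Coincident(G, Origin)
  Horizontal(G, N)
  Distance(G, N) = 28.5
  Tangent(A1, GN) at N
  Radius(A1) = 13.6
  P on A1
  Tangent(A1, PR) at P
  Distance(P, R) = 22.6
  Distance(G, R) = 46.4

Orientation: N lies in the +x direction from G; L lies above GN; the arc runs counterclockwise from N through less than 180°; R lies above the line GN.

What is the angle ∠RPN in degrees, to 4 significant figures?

114.7°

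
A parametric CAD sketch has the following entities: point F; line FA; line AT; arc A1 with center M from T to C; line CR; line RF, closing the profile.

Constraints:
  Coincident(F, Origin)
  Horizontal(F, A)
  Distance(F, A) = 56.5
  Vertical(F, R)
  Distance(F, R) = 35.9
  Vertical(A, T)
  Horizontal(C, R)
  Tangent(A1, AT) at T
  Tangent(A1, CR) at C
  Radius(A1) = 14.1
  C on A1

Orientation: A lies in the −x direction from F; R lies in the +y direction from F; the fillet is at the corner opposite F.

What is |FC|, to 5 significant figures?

55.557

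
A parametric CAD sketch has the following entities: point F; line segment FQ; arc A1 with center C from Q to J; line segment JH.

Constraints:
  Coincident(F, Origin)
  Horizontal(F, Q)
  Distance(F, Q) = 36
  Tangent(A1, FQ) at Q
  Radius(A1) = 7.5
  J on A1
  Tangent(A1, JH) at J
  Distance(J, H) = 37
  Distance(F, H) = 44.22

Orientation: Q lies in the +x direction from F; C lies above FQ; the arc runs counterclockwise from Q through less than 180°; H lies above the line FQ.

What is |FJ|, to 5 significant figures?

43.502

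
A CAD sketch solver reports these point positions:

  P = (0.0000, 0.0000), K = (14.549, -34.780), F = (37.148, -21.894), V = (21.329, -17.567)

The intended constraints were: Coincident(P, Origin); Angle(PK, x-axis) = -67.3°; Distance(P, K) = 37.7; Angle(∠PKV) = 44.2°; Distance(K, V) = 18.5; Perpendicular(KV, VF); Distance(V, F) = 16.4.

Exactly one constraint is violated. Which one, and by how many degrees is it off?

Perpendicular(KV, VF) — off by 6.20°.

P = (0.00, 0.00) ✓; PK at -67.30° ✓; |PK| = 37.70 ✓; ∠PKV = 44.20° ✓; |KV| = 18.50 ✓; ∠(KV, VF) = 83.80° ✗; |VF| = 16.40 ✓.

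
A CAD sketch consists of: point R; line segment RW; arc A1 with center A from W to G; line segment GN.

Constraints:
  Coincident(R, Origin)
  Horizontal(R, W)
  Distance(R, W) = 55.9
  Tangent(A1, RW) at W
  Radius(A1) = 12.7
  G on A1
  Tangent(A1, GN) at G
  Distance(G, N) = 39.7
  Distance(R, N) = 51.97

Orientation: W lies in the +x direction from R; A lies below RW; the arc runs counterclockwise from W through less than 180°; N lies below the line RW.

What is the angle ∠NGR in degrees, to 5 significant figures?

75.475°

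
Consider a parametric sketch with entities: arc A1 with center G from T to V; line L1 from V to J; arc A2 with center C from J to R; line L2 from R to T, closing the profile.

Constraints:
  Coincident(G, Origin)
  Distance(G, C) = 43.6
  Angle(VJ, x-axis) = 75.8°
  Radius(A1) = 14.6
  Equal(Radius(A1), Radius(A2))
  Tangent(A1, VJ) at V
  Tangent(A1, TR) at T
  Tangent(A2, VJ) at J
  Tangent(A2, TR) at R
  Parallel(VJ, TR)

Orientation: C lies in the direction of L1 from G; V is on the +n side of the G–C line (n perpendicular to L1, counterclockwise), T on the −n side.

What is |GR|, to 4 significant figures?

45.98

Tangency of A1 to both parallel lines with radius 14.6 puts V and T at G ± 14.6·n: V = (-14.15, 3.581), T = (14.15, -3.581). Equal radii place J and R the same way about C: J = C + 14.6·n = (-3.459, 45.85), R = C − 14.6·n = (24.85, 38.69). Then |GR| = |R − G| = 45.98.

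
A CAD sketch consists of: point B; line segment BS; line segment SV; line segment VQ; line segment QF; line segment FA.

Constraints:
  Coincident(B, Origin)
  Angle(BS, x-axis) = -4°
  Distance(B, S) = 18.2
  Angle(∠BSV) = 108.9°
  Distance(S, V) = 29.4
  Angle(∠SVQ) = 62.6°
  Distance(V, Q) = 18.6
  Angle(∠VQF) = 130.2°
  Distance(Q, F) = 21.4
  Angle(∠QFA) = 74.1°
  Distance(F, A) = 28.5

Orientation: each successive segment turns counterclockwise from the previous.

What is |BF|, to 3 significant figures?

7.12

∠SVQ = 62.6° gives VQ at -176° from the x-axis; with |VQ| = 18.6, Q = (11.1, 24.4). ∠VQF = 130.2° gives QF at -126° from the x-axis; with |QF| = 21.4, F = (-1.43, 6.98). Then |BF| = |F − B| = 7.12.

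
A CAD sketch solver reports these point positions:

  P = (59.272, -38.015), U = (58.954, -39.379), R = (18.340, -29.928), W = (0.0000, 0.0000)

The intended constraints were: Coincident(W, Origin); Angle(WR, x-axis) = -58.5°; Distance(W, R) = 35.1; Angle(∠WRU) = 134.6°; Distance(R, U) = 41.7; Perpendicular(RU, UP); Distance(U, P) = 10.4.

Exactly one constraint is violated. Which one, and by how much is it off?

Distance(U, P) = 10.4 — off by 9.00.

W = (0.00, 0.00) ✓; WR at -58.50° ✓; |WR| = 35.10 ✓; ∠WRU = 134.6° ✓; |RU| = 41.70 ✓; ∠(RU, UP) = 89.98° ✓; |UP| = 1.401 ✗.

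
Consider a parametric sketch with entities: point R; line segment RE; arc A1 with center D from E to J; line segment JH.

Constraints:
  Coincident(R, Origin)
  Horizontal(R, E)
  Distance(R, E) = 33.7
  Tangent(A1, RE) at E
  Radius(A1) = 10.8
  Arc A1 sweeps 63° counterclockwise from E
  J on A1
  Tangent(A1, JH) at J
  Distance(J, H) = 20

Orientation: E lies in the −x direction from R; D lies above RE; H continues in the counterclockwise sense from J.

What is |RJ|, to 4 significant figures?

24.79

R is at the origin; RE is horizontal with |RE| = 33.7 and E on the −x side, so E = (-33.70, 0.000). Since A1 is tangent to RE there, DE ⟂ RE, so D = E + (0, 10.8) = (-33.70, 10.80). On A1, E sits at bearing -90° from D; a 63° counterclockwise sweep puts J at bearing -27°, so J = D + 10.8·(cos -27°, sin -27°) = (-24.08, 5.897). Then |RJ| = |J − R| = 24.79.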